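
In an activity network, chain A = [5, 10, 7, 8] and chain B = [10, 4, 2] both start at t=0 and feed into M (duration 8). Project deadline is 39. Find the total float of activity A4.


Forward pass: ES(A4) = sum of predecessors on chain A = 22
EF = ES + duration = 22 + 8 = 30
Backward pass: LF(M) = deadline = 39; LS(M) = 39 - 8 = 31
LF(A4) = LS(M) - sum(successors on chain A) = 31 - 0 = 31
LS = LF - duration = 31 - 8 = 23
Total float = LS - ES = 23 - 22 = 1

1


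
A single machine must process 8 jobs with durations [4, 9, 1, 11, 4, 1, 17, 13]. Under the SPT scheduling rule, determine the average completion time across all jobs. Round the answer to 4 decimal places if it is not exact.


Sort jobs by processing time (SPT order): [1, 1, 4, 4, 9, 11, 13, 17]
Compute completion times sequentially:
  Job 1: processing = 1, completes at 1
  Job 2: processing = 1, completes at 2
  Job 3: processing = 4, completes at 6
  Job 4: processing = 4, completes at 10
  Job 5: processing = 9, completes at 19
  Job 6: processing = 11, completes at 30
  Job 7: processing = 13, completes at 43
  Job 8: processing = 17, completes at 60
Sum of completion times = 171
Average completion time = 171/8 = 21.375

21.375


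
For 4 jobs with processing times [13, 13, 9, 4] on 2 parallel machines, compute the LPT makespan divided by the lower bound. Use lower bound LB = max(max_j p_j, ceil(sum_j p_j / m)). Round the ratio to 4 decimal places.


LPT order: [13, 13, 9, 4]
Machine loads after assignment: [22, 17]
LPT makespan = 22
Lower bound = max(max_job, ceil(total/2)) = max(13, 20) = 20
Ratio = 22 / 20 = 1.1

1.1


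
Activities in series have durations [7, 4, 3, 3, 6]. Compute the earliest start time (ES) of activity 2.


Activity 2 starts after activities 1 through 1 complete.
Predecessor durations: [7]
ES = 7 = 7

7


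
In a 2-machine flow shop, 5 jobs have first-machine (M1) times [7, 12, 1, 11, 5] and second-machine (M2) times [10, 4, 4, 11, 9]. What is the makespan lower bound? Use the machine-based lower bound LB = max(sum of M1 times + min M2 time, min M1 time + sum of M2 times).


LB1 = sum(M1 times) + min(M2 times) = 36 + 4 = 40
LB2 = min(M1 times) + sum(M2 times) = 1 + 38 = 39
Lower bound = max(LB1, LB2) = max(40, 39) = 40

40


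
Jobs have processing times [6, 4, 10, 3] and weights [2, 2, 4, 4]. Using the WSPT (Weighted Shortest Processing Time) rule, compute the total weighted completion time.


Compute p/w ratios and sort ascending (WSPT): [(3, 4), (4, 2), (10, 4), (6, 2)]
Compute weighted completion times:
  Job (p=3,w=4): C=3, w*C=4*3=12
  Job (p=4,w=2): C=7, w*C=2*7=14
  Job (p=10,w=4): C=17, w*C=4*17=68
  Job (p=6,w=2): C=23, w*C=2*23=46
Total weighted completion time = 140

140


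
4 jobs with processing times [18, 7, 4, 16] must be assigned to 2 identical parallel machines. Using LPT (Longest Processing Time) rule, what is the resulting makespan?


Sort jobs in decreasing order (LPT): [18, 16, 7, 4]
Assign each job to the least loaded machine:
  Machine 1: jobs [18, 4], load = 22
  Machine 2: jobs [16, 7], load = 23
Makespan = max load = 23

23


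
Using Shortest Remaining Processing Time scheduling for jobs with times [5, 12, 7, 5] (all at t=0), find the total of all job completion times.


Since all jobs arrive at t=0, SRPT equals SPT ordering.
SPT order: [5, 5, 7, 12]
Completion times:
  Job 1: p=5, C=5
  Job 2: p=5, C=10
  Job 3: p=7, C=17
  Job 4: p=12, C=29
Total completion time = 5 + 10 + 17 + 29 = 61

61


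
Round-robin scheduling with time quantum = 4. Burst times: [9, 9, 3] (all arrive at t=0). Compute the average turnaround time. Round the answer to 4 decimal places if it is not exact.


Time quantum = 4
Execution trace:
  J1 runs 4 units, time = 4
  J2 runs 4 units, time = 8
  J3 runs 3 units, time = 11
  J1 runs 4 units, time = 15
  J2 runs 4 units, time = 19
  J1 runs 1 units, time = 20
  J2 runs 1 units, time = 21
Finish times: [20, 21, 11]
Average turnaround = 52/3 = 17.3333

17.3333


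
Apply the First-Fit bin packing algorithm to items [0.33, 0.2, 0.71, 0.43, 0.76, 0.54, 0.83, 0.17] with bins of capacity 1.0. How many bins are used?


Place items sequentially using First-Fit:
  Item 0.33 -> new Bin 1
  Item 0.2 -> Bin 1 (now 0.53)
  Item 0.71 -> new Bin 2
  Item 0.43 -> Bin 1 (now 0.96)
  Item 0.76 -> new Bin 3
  Item 0.54 -> new Bin 4
  Item 0.83 -> new Bin 5
  Item 0.17 -> Bin 2 (now 0.88)
Total bins used = 5

5


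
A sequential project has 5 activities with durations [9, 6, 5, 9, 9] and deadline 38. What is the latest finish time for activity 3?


LF(activity 3) = deadline - sum of successor durations
Successors: activities 4 through 5 with durations [9, 9]
Sum of successor durations = 18
LF = 38 - 18 = 20

20


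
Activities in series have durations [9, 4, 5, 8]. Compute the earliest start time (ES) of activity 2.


Activity 2 starts after activities 1 through 1 complete.
Predecessor durations: [9]
ES = 9 = 9

9


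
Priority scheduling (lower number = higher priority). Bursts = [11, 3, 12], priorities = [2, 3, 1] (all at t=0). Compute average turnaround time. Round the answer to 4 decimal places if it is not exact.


Sort by priority (ascending = highest first):
Order: [(1, 12), (2, 11), (3, 3)]
Completion times:
  Priority 1, burst=12, C=12
  Priority 2, burst=11, C=23
  Priority 3, burst=3, C=26
Average turnaround = 61/3 = 20.3333

20.3333


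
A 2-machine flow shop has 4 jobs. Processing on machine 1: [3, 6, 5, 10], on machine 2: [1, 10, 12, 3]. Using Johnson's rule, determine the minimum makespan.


Apply Johnson's rule:
  Group 1 (a <= b): [(3, 5, 12), (2, 6, 10)]
  Group 2 (a > b): [(4, 10, 3), (1, 3, 1)]
Optimal job order: [3, 2, 4, 1]
Schedule:
  Job 3: M1 done at 5, M2 done at 17
  Job 2: M1 done at 11, M2 done at 27
  Job 4: M1 done at 21, M2 done at 30
  Job 1: M1 done at 24, M2 done at 31
Makespan = 31

31


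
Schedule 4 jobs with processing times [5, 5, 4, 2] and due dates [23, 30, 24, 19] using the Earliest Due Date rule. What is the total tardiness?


Sort by due date (EDD order): [(2, 19), (5, 23), (4, 24), (5, 30)]
Compute completion times and tardiness:
  Job 1: p=2, d=19, C=2, tardiness=max(0,2-19)=0
  Job 2: p=5, d=23, C=7, tardiness=max(0,7-23)=0
  Job 3: p=4, d=24, C=11, tardiness=max(0,11-24)=0
  Job 4: p=5, d=30, C=16, tardiness=max(0,16-30)=0
Total tardiness = 0

0


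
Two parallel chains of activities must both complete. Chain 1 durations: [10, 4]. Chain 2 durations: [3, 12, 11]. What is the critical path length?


Path A total = 10 + 4 = 14
Path B total = 3 + 12 + 11 = 26
Critical path = longest path = max(14, 26) = 26

26


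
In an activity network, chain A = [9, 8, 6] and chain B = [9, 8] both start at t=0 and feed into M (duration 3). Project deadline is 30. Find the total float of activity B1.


Forward pass: ES(B1) = sum of predecessors on chain B = 0
EF = ES + duration = 0 + 9 = 9
Backward pass: LF(M) = deadline = 30; LS(M) = 30 - 3 = 27
LF(B1) = LS(M) - sum(successors on chain B) = 27 - 8 = 19
LS = LF - duration = 19 - 9 = 10
Total float = LS - ES = 10 - 0 = 10

10


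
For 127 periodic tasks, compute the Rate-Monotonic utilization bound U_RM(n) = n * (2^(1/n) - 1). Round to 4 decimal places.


Compute 2^(1/127) = 1.0054727730
Subtract 1: 1.0054727730 - 1 = 0.0054727730
Multiply by n: 127 * 0.0054727730 = 0.6950421710
Round to 4 dp: 0.6950

0.6950


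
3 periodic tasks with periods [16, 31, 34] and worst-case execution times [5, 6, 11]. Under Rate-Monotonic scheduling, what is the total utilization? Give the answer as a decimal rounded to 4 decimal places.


Compute individual utilizations (exact fractions):
  Task 1: C/T = 5/16 (approx. 0.3125)
  Task 2: C/T = 6/31 (approx. 0.1935)
  Task 3: C/T = 11/34 (approx. 0.3235)
Total utilization U = 5/16 + 6/31 + 11/34 = 6995/8432
Rounded to 4 decimal places: U = 0.8296
RM (Liu & Layland) bound for 3 tasks = 0.779763; compare with U = 6995/8432 (approx. 0.829578)
bound < U <= 1, so the RM sufficient condition is not met (inconclusive; an exact test such as response-time analysis is needed).

0.8296


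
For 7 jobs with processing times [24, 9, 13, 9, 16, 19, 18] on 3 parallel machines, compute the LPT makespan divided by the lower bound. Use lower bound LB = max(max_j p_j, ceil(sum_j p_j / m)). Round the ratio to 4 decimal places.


LPT order: [24, 19, 18, 16, 13, 9, 9]
Machine loads after assignment: [33, 41, 34]
LPT makespan = 41
Lower bound = max(max_job, ceil(total/3)) = max(24, 36) = 36
Ratio = 41 / 36 = 1.1389

1.1389


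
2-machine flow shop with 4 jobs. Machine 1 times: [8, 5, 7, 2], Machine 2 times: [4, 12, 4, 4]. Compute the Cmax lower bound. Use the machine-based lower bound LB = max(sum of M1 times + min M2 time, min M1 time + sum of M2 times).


LB1 = sum(M1 times) + min(M2 times) = 22 + 4 = 26
LB2 = min(M1 times) + sum(M2 times) = 2 + 24 = 26
Lower bound = max(LB1, LB2) = max(26, 26) = 26

26


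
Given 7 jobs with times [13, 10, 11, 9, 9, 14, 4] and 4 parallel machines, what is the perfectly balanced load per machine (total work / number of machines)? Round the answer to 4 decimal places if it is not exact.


Total processing time = 13 + 10 + 11 + 9 + 9 + 14 + 4 = 70
Number of machines = 4
Ideal balanced load = 70 / 4 = 17.5

17.5


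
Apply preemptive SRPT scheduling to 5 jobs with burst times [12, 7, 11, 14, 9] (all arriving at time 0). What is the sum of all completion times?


Since all jobs arrive at t=0, SRPT equals SPT ordering.
SPT order: [7, 9, 11, 12, 14]
Completion times:
  Job 1: p=7, C=7
  Job 2: p=9, C=16
  Job 3: p=11, C=27
  Job 4: p=12, C=39
  Job 5: p=14, C=53
Total completion time = 7 + 16 + 27 + 39 + 53 = 142

142


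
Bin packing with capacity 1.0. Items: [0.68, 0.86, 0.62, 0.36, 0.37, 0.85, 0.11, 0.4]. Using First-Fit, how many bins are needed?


Place items sequentially using First-Fit:
  Item 0.68 -> new Bin 1
  Item 0.86 -> new Bin 2
  Item 0.62 -> new Bin 3
  Item 0.36 -> Bin 3 (now 0.98)
  Item 0.37 -> new Bin 4
  Item 0.85 -> new Bin 5
  Item 0.11 -> Bin 1 (now 0.79)
  Item 0.4 -> Bin 4 (now 0.77)
Total bins used = 5

5


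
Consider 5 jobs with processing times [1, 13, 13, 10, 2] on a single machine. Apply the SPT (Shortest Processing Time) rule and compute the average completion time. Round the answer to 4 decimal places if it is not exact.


Sort jobs by processing time (SPT order): [1, 2, 10, 13, 13]
Compute completion times sequentially:
  Job 1: processing = 1, completes at 1
  Job 2: processing = 2, completes at 3
  Job 3: processing = 10, completes at 13
  Job 4: processing = 13, completes at 26
  Job 5: processing = 13, completes at 39
Sum of completion times = 82
Average completion time = 82/5 = 16.4

16.4


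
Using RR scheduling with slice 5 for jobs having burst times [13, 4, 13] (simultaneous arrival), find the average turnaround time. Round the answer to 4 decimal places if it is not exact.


Time quantum = 5
Execution trace:
  J1 runs 5 units, time = 5
  J2 runs 4 units, time = 9
  J3 runs 5 units, time = 14
  J1 runs 5 units, time = 19
  J3 runs 5 units, time = 24
  J1 runs 3 units, time = 27
  J3 runs 3 units, time = 30
Finish times: [27, 9, 30]
Average turnaround = 66/3 = 22.0

22.0


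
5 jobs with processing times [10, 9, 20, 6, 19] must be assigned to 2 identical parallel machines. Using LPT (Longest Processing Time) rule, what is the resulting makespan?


Sort jobs in decreasing order (LPT): [20, 19, 10, 9, 6]
Assign each job to the least loaded machine:
  Machine 1: jobs [20, 9, 6], load = 35
  Machine 2: jobs [19, 10], load = 29
Makespan = max load = 35

35


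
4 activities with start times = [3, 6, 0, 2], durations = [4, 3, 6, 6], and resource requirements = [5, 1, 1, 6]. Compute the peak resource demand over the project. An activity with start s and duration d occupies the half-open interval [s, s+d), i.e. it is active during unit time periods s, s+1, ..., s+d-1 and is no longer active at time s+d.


Each activity i is active on [start_i, start_i + duration_i).
Compute total resource usage per time slot:
  t=0: active resources = [1], total = 1
  t=1: active resources = [1], total = 1
  t=2: active resources = [1, 6], total = 7
  t=3: active resources = [5, 1, 6], total = 12
  t=4: active resources = [5, 1, 6], total = 12
  t=5: active resources = [5, 1, 6], total = 12
  t=6: active resources = [5, 1, 6], total = 12
  t=7: active resources = [1, 6], total = 7
  t=8: active resources = [1], total = 1
Peak resource demand = 12

12


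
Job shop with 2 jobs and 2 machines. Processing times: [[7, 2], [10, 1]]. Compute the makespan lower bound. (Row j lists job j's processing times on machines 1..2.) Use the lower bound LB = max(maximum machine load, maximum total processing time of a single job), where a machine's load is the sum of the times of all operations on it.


Machine loads:
  Machine 1: 7 + 10 = 17
  Machine 2: 2 + 1 = 3
Max machine load = 17
Job totals:
  Job 1: 9
  Job 2: 11
Max job total = 11
Lower bound = max(17, 11) = 17

17


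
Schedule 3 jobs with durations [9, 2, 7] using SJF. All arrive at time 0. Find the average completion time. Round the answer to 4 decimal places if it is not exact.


SJF order (ascending): [2, 7, 9]
Completion times:
  Job 1: burst=2, C=2
  Job 2: burst=7, C=9
  Job 3: burst=9, C=18
Average completion = 29/3 = 9.6667

9.6667


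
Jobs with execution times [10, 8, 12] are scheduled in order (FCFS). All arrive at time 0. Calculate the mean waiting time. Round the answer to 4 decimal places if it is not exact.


FCFS order (as given): [10, 8, 12]
Waiting times:
  Job 1: wait = 0
  Job 2: wait = 10
  Job 3: wait = 18
Sum of waiting times = 28
Average waiting time = 28/3 = 9.3333

9.3333


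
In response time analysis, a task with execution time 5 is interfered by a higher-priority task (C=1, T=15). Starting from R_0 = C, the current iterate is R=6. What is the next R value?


R_next = C + ceil(R_prev / T_hp) * C_hp
ceil(6 / 15) = ceil(0.4) = 1
Interference = 1 * 1 = 1
R_next = 5 + 1 = 6
R_next = R_prev, so the iteration has converged (response time = 6).

6


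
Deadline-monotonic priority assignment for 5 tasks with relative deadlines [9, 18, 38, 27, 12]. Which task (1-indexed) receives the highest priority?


Sort tasks by relative deadline (ascending):
  Task 1: deadline = 9
  Task 5: deadline = 12
  Task 2: deadline = 18
  Task 4: deadline = 27
  Task 3: deadline = 38
Priority order (highest first): [1, 5, 2, 4, 3]
Highest priority task = 1

1


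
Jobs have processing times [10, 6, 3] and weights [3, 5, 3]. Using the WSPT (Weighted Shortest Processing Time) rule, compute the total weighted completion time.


Compute p/w ratios and sort ascending (WSPT): [(3, 3), (6, 5), (10, 3)]
Compute weighted completion times:
  Job (p=3,w=3): C=3, w*C=3*3=9
  Job (p=6,w=5): C=9, w*C=5*9=45
  Job (p=10,w=3): C=19, w*C=3*19=57
Total weighted completion time = 111

111


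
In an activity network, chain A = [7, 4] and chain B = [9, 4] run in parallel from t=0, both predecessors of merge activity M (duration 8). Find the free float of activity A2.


ES(A2) = sum of predecessors on chain A = 7
EF(A2) = ES + duration = 7 + 4 = 11
Successor of A2 is M. ES(M) = max(sum(A), sum(B)) = max(11, 13) = 13
Free float = ES(successor) - EF(current) = 13 - 11 = 2

2


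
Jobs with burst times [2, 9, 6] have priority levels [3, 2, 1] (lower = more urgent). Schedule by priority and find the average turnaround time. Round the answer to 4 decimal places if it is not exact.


Sort by priority (ascending = highest first):
Order: [(1, 6), (2, 9), (3, 2)]
Completion times:
  Priority 1, burst=6, C=6
  Priority 2, burst=9, C=15
  Priority 3, burst=2, C=17
Average turnaround = 38/3 = 12.6667

12.6667


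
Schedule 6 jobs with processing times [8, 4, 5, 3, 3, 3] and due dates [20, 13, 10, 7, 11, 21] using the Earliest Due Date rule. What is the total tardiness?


Sort by due date (EDD order): [(3, 7), (5, 10), (3, 11), (4, 13), (8, 20), (3, 21)]
Compute completion times and tardiness:
  Job 1: p=3, d=7, C=3, tardiness=max(0,3-7)=0
  Job 2: p=5, d=10, C=8, tardiness=max(0,8-10)=0
  Job 3: p=3, d=11, C=11, tardiness=max(0,11-11)=0
  Job 4: p=4, d=13, C=15, tardiness=max(0,15-13)=2
  Job 5: p=8, d=20, C=23, tardiness=max(0,23-20)=3
  Job 6: p=3, d=21, C=26, tardiness=max(0,26-21)=5
Total tardiness = 10

10


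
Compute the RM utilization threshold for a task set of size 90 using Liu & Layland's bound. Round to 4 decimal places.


Compute 2^(1/90) = 1.0077313692
Subtract 1: 1.0077313692 - 1 = 0.0077313692
Multiply by n: 90 * 0.0077313692 = 0.6958232280
Round to 4 dp: 0.6958

0.6958


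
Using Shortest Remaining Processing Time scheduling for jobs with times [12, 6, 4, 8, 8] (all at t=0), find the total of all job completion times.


Since all jobs arrive at t=0, SRPT equals SPT ordering.
SPT order: [4, 6, 8, 8, 12]
Completion times:
  Job 1: p=4, C=4
  Job 2: p=6, C=10
  Job 3: p=8, C=18
  Job 4: p=8, C=26
  Job 5: p=12, C=38
Total completion time = 4 + 10 + 18 + 26 + 38 = 96

96


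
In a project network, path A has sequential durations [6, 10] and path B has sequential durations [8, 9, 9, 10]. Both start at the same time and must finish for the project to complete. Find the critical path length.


Path A total = 6 + 10 = 16
Path B total = 8 + 9 + 9 + 10 = 36
Critical path = longest path = max(16, 36) = 36

36


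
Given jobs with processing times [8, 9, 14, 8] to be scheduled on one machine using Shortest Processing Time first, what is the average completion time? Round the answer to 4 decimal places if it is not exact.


Sort jobs by processing time (SPT order): [8, 8, 9, 14]
Compute completion times sequentially:
  Job 1: processing = 8, completes at 8
  Job 2: processing = 8, completes at 16
  Job 3: processing = 9, completes at 25
  Job 4: processing = 14, completes at 39
Sum of completion times = 88
Average completion time = 88/4 = 22.0

22.0


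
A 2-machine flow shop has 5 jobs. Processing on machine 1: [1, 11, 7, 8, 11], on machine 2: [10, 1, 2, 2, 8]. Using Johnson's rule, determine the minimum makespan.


Apply Johnson's rule:
  Group 1 (a <= b): [(1, 1, 10)]
  Group 2 (a > b): [(5, 11, 8), (3, 7, 2), (4, 8, 2), (2, 11, 1)]
Optimal job order: [1, 5, 3, 4, 2]
Schedule:
  Job 1: M1 done at 1, M2 done at 11
  Job 5: M1 done at 12, M2 done at 20
  Job 3: M1 done at 19, M2 done at 22
  Job 4: M1 done at 27, M2 done at 29
  Job 2: M1 done at 38, M2 done at 39
Makespan = 39

39


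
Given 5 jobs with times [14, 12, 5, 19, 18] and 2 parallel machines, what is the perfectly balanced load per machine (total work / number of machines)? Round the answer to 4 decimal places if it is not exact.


Total processing time = 14 + 12 + 5 + 19 + 18 = 68
Number of machines = 2
Ideal balanced load = 68 / 2 = 34.0

34.0


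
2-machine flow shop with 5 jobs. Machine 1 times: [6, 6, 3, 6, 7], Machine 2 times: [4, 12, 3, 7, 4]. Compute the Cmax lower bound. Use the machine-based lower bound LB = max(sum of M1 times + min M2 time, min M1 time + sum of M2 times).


LB1 = sum(M1 times) + min(M2 times) = 28 + 3 = 31
LB2 = min(M1 times) + sum(M2 times) = 3 + 30 = 33
Lower bound = max(LB1, LB2) = max(31, 33) = 33

33


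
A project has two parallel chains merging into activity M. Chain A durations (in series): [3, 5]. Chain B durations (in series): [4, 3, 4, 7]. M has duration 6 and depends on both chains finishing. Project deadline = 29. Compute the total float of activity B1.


Forward pass: ES(B1) = sum of predecessors on chain B = 0
EF = ES + duration = 0 + 4 = 4
Backward pass: LF(M) = deadline = 29; LS(M) = 29 - 6 = 23
LF(B1) = LS(M) - sum(successors on chain B) = 23 - 14 = 9
LS = LF - duration = 9 - 4 = 5
Total float = LS - ES = 5 - 0 = 5

5


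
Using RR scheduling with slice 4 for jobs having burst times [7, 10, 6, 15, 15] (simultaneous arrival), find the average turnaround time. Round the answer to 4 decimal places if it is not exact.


Time quantum = 4
Execution trace:
  J1 runs 4 units, time = 4
  J2 runs 4 units, time = 8
  J3 runs 4 units, time = 12
  J4 runs 4 units, time = 16
  J5 runs 4 units, time = 20
  J1 runs 3 units, time = 23
  J2 runs 4 units, time = 27
  J3 runs 2 units, time = 29
  J4 runs 4 units, time = 33
  J5 runs 4 units, time = 37
  J2 runs 2 units, time = 39
  J4 runs 4 units, time = 43
  J5 runs 4 units, time = 47
  J4 runs 3 units, time = 50
  J5 runs 3 units, time = 53
Finish times: [23, 39, 29, 50, 53]
Average turnaround = 194/5 = 38.8

38.8


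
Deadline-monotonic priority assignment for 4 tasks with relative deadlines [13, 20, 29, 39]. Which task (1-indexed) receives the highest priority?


Sort tasks by relative deadline (ascending):
  Task 1: deadline = 13
  Task 2: deadline = 20
  Task 3: deadline = 29
  Task 4: deadline = 39
Priority order (highest first): [1, 2, 3, 4]
Highest priority task = 1

1


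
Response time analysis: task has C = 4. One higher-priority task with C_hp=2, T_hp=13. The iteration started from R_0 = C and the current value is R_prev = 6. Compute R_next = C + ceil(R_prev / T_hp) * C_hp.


R_next = C + ceil(R_prev / T_hp) * C_hp
ceil(6 / 13) = ceil(0.4615) = 1
Interference = 1 * 2 = 2
R_next = 4 + 2 = 6
R_next = R_prev, so the iteration has converged (response time = 6).

6


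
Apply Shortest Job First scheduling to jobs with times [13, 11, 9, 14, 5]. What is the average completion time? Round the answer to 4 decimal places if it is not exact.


SJF order (ascending): [5, 9, 11, 13, 14]
Completion times:
  Job 1: burst=5, C=5
  Job 2: burst=9, C=14
  Job 3: burst=11, C=25
  Job 4: burst=13, C=38
  Job 5: burst=14, C=52
Average completion = 134/5 = 26.8

26.8


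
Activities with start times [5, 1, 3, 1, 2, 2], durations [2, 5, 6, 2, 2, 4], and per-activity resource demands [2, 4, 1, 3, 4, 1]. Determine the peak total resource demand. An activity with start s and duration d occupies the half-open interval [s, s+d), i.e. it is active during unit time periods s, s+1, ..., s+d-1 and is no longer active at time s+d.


Each activity i is active on [start_i, start_i + duration_i).
Compute total resource usage per time slot:
  t=0: active resources = [], total = 0
  t=1: active resources = [4, 3], total = 7
  t=2: active resources = [4, 3, 4, 1], total = 12
  t=3: active resources = [4, 1, 4, 1], total = 10
  t=4: active resources = [4, 1, 1], total = 6
  t=5: active resources = [2, 4, 1, 1], total = 8
  t=6: active resources = [2, 1], total = 3
  t=7: active resources = [1], total = 1
  t=8: active resources = [1], total = 1
Peak resource demand = 12

12


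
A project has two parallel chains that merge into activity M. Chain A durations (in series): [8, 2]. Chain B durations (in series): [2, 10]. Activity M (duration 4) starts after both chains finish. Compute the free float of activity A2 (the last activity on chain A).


ES(A2) = sum of predecessors on chain A = 8
EF(A2) = ES + duration = 8 + 2 = 10
Successor of A2 is M. ES(M) = max(sum(A), sum(B)) = max(10, 12) = 12
Free float = ES(successor) - EF(current) = 12 - 10 = 2

2


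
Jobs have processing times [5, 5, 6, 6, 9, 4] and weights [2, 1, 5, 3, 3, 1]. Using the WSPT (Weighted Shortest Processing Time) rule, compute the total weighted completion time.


Compute p/w ratios and sort ascending (WSPT): [(6, 5), (6, 3), (5, 2), (9, 3), (4, 1), (5, 1)]
Compute weighted completion times:
  Job (p=6,w=5): C=6, w*C=5*6=30
  Job (p=6,w=3): C=12, w*C=3*12=36
  Job (p=5,w=2): C=17, w*C=2*17=34
  Job (p=9,w=3): C=26, w*C=3*26=78
  Job (p=4,w=1): C=30, w*C=1*30=30
  Job (p=5,w=1): C=35, w*C=1*35=35
Total weighted completion time = 243

243


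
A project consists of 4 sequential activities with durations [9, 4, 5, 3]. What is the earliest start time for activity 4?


Activity 4 starts after activities 1 through 3 complete.
Predecessor durations: [9, 4, 5]
ES = 9 + 4 + 5 = 18

18


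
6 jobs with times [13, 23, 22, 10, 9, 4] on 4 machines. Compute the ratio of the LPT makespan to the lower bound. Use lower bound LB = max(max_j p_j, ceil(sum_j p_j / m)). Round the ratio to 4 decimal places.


LPT order: [23, 22, 13, 10, 9, 4]
Machine loads after assignment: [23, 22, 17, 19]
LPT makespan = 23
Lower bound = max(max_job, ceil(total/4)) = max(23, 21) = 23
Ratio = 23 / 23 = 1.0

1.0


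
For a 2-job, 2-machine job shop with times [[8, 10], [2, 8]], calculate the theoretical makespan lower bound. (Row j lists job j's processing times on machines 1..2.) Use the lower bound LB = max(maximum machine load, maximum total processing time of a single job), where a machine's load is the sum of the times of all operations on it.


Machine loads:
  Machine 1: 8 + 2 = 10
  Machine 2: 10 + 8 = 18
Max machine load = 18
Job totals:
  Job 1: 18
  Job 2: 10
Max job total = 18
Lower bound = max(18, 18) = 18

18


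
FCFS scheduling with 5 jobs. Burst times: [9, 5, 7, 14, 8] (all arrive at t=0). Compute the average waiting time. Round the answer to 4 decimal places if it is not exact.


FCFS order (as given): [9, 5, 7, 14, 8]
Waiting times:
  Job 1: wait = 0
  Job 2: wait = 9
  Job 3: wait = 14
  Job 4: wait = 21
  Job 5: wait = 35
Sum of waiting times = 79
Average waiting time = 79/5 = 15.8

15.8


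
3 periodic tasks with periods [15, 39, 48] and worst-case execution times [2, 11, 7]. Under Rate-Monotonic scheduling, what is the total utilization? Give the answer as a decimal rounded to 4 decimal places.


Compute individual utilizations (exact fractions):
  Task 1: C/T = 2/15 (approx. 0.1333)
  Task 2: C/T = 11/39 (approx. 0.2821)
  Task 3: C/T = 7/48 (approx. 0.1458)
Total utilization U = 2/15 + 11/39 + 7/48 = 1751/3120
Rounded to 4 decimal places: U = 0.5612
RM (Liu & Layland) bound for 3 tasks = 0.779763; compare with U = 1751/3120 (approx. 0.561218)
U <= bound, so schedulable by RM sufficient condition.

0.5612


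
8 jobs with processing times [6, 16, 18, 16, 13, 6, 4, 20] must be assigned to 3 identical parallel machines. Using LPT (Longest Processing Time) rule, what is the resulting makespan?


Sort jobs in decreasing order (LPT): [20, 18, 16, 16, 13, 6, 6, 4]
Assign each job to the least loaded machine:
  Machine 1: jobs [20, 6, 6], load = 32
  Machine 2: jobs [18, 13, 4], load = 35
  Machine 3: jobs [16, 16], load = 32
Makespan = max load = 35

35


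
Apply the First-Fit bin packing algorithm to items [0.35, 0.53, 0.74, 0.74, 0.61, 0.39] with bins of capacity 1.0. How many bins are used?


Place items sequentially using First-Fit:
  Item 0.35 -> new Bin 1
  Item 0.53 -> Bin 1 (now 0.88)
  Item 0.74 -> new Bin 2
  Item 0.74 -> new Bin 3
  Item 0.61 -> new Bin 4
  Item 0.39 -> Bin 4 (now 1.0)
Total bins used = 4

4


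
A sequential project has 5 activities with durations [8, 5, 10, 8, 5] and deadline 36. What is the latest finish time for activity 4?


LF(activity 4) = deadline - sum of successor durations
Successors: activities 5 through 5 with durations [5]
Sum of successor durations = 5
LF = 36 - 5 = 31

31


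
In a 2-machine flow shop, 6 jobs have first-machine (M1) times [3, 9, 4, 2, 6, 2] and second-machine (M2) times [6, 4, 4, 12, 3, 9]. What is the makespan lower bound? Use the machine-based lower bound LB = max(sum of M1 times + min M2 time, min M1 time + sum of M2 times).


LB1 = sum(M1 times) + min(M2 times) = 26 + 3 = 29
LB2 = min(M1 times) + sum(M2 times) = 2 + 38 = 40
Lower bound = max(LB1, LB2) = max(29, 40) = 40

40


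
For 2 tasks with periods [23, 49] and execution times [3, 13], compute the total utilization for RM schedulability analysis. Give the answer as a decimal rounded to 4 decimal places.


Compute individual utilizations (exact fractions):
  Task 1: C/T = 3/23 (approx. 0.1304)
  Task 2: C/T = 13/49 (approx. 0.2653)
Total utilization U = 3/23 + 13/49 = 446/1127
Rounded to 4 decimal places: U = 0.3957
RM (Liu & Layland) bound for 2 tasks = 0.828427; compare with U = 446/1127 (approx. 0.395741)
U <= bound, so schedulable by RM sufficient condition.

0.3957


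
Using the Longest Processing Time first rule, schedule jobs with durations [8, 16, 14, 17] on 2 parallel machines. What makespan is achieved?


Sort jobs in decreasing order (LPT): [17, 16, 14, 8]
Assign each job to the least loaded machine:
  Machine 1: jobs [17, 8], load = 25
  Machine 2: jobs [16, 14], load = 30
Makespan = max load = 30

30


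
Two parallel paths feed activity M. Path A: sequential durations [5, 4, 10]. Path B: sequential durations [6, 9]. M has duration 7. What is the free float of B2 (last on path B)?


ES(B2) = sum of predecessors on chain B = 6
EF(B2) = ES + duration = 6 + 9 = 15
Successor of B2 is M. ES(M) = max(sum(A), sum(B)) = max(19, 15) = 19
Free float = ES(successor) - EF(current) = 19 - 15 = 4

4


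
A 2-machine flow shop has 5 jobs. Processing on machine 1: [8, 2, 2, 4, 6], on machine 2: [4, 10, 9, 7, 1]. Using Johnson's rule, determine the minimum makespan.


Apply Johnson's rule:
  Group 1 (a <= b): [(2, 2, 10), (3, 2, 9), (4, 4, 7)]
  Group 2 (a > b): [(1, 8, 4), (5, 6, 1)]
Optimal job order: [2, 3, 4, 1, 5]
Schedule:
  Job 2: M1 done at 2, M2 done at 12
  Job 3: M1 done at 4, M2 done at 21
  Job 4: M1 done at 8, M2 done at 28
  Job 1: M1 done at 16, M2 done at 32
  Job 5: M1 done at 22, M2 done at 33
Makespan = 33

33


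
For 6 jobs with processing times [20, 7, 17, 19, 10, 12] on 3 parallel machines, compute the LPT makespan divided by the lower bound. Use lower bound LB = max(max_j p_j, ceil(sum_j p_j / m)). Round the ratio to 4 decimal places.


LPT order: [20, 19, 17, 12, 10, 7]
Machine loads after assignment: [27, 29, 29]
LPT makespan = 29
Lower bound = max(max_job, ceil(total/3)) = max(20, 29) = 29
Ratio = 29 / 29 = 1.0

1.0


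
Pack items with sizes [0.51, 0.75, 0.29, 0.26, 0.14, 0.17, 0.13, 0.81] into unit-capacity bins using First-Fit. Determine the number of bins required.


Place items sequentially using First-Fit:
  Item 0.51 -> new Bin 1
  Item 0.75 -> new Bin 2
  Item 0.29 -> Bin 1 (now 0.8)
  Item 0.26 -> new Bin 3
  Item 0.14 -> Bin 1 (now 0.94)
  Item 0.17 -> Bin 2 (now 0.92)
  Item 0.13 -> Bin 3 (now 0.39)
  Item 0.81 -> new Bin 4
Total bins used = 4

4


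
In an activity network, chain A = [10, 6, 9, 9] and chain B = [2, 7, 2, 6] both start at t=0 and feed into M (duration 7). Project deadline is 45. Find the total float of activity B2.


Forward pass: ES(B2) = sum of predecessors on chain B = 2
EF = ES + duration = 2 + 7 = 9
Backward pass: LF(M) = deadline = 45; LS(M) = 45 - 7 = 38
LF(B2) = LS(M) - sum(successors on chain B) = 38 - 8 = 30
LS = LF - duration = 30 - 7 = 23
Total float = LS - ES = 23 - 2 = 21

21


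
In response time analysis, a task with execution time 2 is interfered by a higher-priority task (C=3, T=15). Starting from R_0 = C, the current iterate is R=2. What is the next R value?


R_next = C + ceil(R_prev / T_hp) * C_hp
ceil(2 / 15) = ceil(0.1333) = 1
Interference = 1 * 3 = 3
R_next = 2 + 3 = 5

5


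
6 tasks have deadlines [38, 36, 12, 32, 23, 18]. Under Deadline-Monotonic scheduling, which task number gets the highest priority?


Sort tasks by relative deadline (ascending):
  Task 3: deadline = 12
  Task 6: deadline = 18
  Task 5: deadline = 23
  Task 4: deadline = 32
  Task 2: deadline = 36
  Task 1: deadline = 38
Priority order (highest first): [3, 6, 5, 4, 2, 1]
Highest priority task = 3

3


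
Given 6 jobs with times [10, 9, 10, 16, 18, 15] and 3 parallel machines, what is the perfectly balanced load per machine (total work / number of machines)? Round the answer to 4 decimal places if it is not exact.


Total processing time = 10 + 9 + 10 + 16 + 18 + 15 = 78
Number of machines = 3
Ideal balanced load = 78 / 3 = 26.0

26.0


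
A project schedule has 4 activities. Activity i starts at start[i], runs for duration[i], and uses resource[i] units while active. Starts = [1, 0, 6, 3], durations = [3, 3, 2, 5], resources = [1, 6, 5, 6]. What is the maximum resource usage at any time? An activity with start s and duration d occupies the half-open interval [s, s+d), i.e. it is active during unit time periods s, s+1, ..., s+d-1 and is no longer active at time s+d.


Each activity i is active on [start_i, start_i + duration_i).
Compute total resource usage per time slot:
  t=0: active resources = [6], total = 6
  t=1: active resources = [1, 6], total = 7
  t=2: active resources = [1, 6], total = 7
  t=3: active resources = [1, 6], total = 7
  t=4: active resources = [6], total = 6
  t=5: active resources = [6], total = 6
  t=6: active resources = [5, 6], total = 11
  t=7: active resources = [5, 6], total = 11
Peak resource demand = 11

11


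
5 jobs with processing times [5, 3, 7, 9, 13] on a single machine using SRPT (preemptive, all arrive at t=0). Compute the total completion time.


Since all jobs arrive at t=0, SRPT equals SPT ordering.
SPT order: [3, 5, 7, 9, 13]
Completion times:
  Job 1: p=3, C=3
  Job 2: p=5, C=8
  Job 3: p=7, C=15
  Job 4: p=9, C=24
  Job 5: p=13, C=37
Total completion time = 3 + 8 + 15 + 24 + 37 = 87

87


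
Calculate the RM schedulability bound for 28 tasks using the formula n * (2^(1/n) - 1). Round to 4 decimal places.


Compute 2^(1/28) = 1.0250642120
Subtract 1: 1.0250642120 - 1 = 0.0250642120
Multiply by n: 28 * 0.0250642120 = 0.7017979360
Round to 4 dp: 0.7018

0.7018


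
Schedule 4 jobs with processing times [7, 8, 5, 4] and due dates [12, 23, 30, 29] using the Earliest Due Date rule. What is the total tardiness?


Sort by due date (EDD order): [(7, 12), (8, 23), (4, 29), (5, 30)]
Compute completion times and tardiness:
  Job 1: p=7, d=12, C=7, tardiness=max(0,7-12)=0
  Job 2: p=8, d=23, C=15, tardiness=max(0,15-23)=0
  Job 3: p=4, d=29, C=19, tardiness=max(0,19-29)=0
  Job 4: p=5, d=30, C=24, tardiness=max(0,24-30)=0
Total tardiness = 0

0


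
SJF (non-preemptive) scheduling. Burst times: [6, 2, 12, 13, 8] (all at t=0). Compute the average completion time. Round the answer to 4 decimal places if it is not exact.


SJF order (ascending): [2, 6, 8, 12, 13]
Completion times:
  Job 1: burst=2, C=2
  Job 2: burst=6, C=8
  Job 3: burst=8, C=16
  Job 4: burst=12, C=28
  Job 5: burst=13, C=41
Average completion = 95/5 = 19.0

19.0


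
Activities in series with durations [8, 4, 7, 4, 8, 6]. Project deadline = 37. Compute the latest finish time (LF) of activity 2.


LF(activity 2) = deadline - sum of successor durations
Successors: activities 3 through 6 with durations [7, 4, 8, 6]
Sum of successor durations = 25
LF = 37 - 25 = 12

12


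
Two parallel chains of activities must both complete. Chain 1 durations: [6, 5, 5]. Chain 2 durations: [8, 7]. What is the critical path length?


Path A total = 6 + 5 + 5 = 16
Path B total = 8 + 7 = 15
Critical path = longest path = max(16, 15) = 16

16


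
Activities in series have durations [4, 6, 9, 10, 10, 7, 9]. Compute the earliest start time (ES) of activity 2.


Activity 2 starts after activities 1 through 1 complete.
Predecessor durations: [4]
ES = 4 = 4

4


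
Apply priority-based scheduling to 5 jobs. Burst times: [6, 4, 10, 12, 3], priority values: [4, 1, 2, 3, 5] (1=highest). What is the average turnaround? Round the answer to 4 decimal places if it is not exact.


Sort by priority (ascending = highest first):
Order: [(1, 4), (2, 10), (3, 12), (4, 6), (5, 3)]
Completion times:
  Priority 1, burst=4, C=4
  Priority 2, burst=10, C=14
  Priority 3, burst=12, C=26
  Priority 4, burst=6, C=32
  Priority 5, burst=3, C=35
Average turnaround = 111/5 = 22.2

22.2


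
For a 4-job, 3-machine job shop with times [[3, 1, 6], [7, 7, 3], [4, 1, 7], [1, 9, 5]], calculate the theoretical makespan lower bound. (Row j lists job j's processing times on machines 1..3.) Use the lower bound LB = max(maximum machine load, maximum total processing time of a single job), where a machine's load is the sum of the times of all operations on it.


Machine loads:
  Machine 1: 3 + 7 + 4 + 1 = 15
  Machine 2: 1 + 7 + 1 + 9 = 18
  Machine 3: 6 + 3 + 7 + 5 = 21
Max machine load = 21
Job totals:
  Job 1: 10
  Job 2: 17
  Job 3: 12
  Job 4: 15
Max job total = 17
Lower bound = max(21, 17) = 21

21


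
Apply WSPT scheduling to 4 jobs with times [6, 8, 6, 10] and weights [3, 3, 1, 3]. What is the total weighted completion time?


Compute p/w ratios and sort ascending (WSPT): [(6, 3), (8, 3), (10, 3), (6, 1)]
Compute weighted completion times:
  Job (p=6,w=3): C=6, w*C=3*6=18
  Job (p=8,w=3): C=14, w*C=3*14=42
  Job (p=10,w=3): C=24, w*C=3*24=72
  Job (p=6,w=1): C=30, w*C=1*30=30
Total weighted completion time = 162

162


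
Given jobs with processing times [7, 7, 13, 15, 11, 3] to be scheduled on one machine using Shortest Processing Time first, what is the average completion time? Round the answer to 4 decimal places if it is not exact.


Sort jobs by processing time (SPT order): [3, 7, 7, 11, 13, 15]
Compute completion times sequentially:
  Job 1: processing = 3, completes at 3
  Job 2: processing = 7, completes at 10
  Job 3: processing = 7, completes at 17
  Job 4: processing = 11, completes at 28
  Job 5: processing = 13, completes at 41
  Job 6: processing = 15, completes at 56
Sum of completion times = 155
Average completion time = 155/6 = 25.8333

25.8333


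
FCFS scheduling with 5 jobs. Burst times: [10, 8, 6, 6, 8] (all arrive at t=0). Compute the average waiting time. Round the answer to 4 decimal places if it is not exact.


FCFS order (as given): [10, 8, 6, 6, 8]
Waiting times:
  Job 1: wait = 0
  Job 2: wait = 10
  Job 3: wait = 18
  Job 4: wait = 24
  Job 5: wait = 30
Sum of waiting times = 82
Average waiting time = 82/5 = 16.4

16.4


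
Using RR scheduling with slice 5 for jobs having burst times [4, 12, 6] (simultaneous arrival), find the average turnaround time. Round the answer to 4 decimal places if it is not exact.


Time quantum = 5
Execution trace:
  J1 runs 4 units, time = 4
  J2 runs 5 units, time = 9
  J3 runs 5 units, time = 14
  J2 runs 5 units, time = 19
  J3 runs 1 units, time = 20
  J2 runs 2 units, time = 22
Finish times: [4, 22, 20]
Average turnaround = 46/3 = 15.3333

15.3333


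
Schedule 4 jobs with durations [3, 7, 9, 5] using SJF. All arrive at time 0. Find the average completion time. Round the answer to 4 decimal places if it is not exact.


SJF order (ascending): [3, 5, 7, 9]
Completion times:
  Job 1: burst=3, C=3
  Job 2: burst=5, C=8
  Job 3: burst=7, C=15
  Job 4: burst=9, C=24
Average completion = 50/4 = 12.5

12.5


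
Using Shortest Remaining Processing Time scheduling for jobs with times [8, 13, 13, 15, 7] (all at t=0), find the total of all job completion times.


Since all jobs arrive at t=0, SRPT equals SPT ordering.
SPT order: [7, 8, 13, 13, 15]
Completion times:
  Job 1: p=7, C=7
  Job 2: p=8, C=15
  Job 3: p=13, C=28
  Job 4: p=13, C=41
  Job 5: p=15, C=56
Total completion time = 7 + 15 + 28 + 41 + 56 = 147

147


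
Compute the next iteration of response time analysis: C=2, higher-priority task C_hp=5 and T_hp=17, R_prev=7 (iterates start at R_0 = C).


R_next = C + ceil(R_prev / T_hp) * C_hp
ceil(7 / 17) = ceil(0.4118) = 1
Interference = 1 * 5 = 5
R_next = 2 + 5 = 7
R_next = R_prev, so the iteration has converged (response time = 7).

7


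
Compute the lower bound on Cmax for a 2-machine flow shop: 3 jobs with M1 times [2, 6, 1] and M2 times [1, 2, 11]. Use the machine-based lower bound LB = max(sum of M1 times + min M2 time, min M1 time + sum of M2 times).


LB1 = sum(M1 times) + min(M2 times) = 9 + 1 = 10
LB2 = min(M1 times) + sum(M2 times) = 1 + 14 = 15
Lower bound = max(LB1, LB2) = max(10, 15) = 15

15


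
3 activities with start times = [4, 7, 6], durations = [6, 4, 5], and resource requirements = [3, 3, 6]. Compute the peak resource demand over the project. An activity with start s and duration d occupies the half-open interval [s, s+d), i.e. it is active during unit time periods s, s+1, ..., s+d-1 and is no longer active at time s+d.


Each activity i is active on [start_i, start_i + duration_i).
Compute total resource usage per time slot:
  t=0: active resources = [], total = 0
  t=1: active resources = [], total = 0
  t=2: active resources = [], total = 0
  t=3: active resources = [], total = 0
  t=4: active resources = [3], total = 3
  t=5: active resources = [3], total = 3
  t=6: active resources = [3, 6], total = 9
  t=7: active resources = [3, 3, 6], total = 12
  t=8: active resources = [3, 3, 6], total = 12
  t=9: active resources = [3, 3, 6], total = 12
  t=10: active resources = [3, 6], total = 9
Peak resource demand = 12

12
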